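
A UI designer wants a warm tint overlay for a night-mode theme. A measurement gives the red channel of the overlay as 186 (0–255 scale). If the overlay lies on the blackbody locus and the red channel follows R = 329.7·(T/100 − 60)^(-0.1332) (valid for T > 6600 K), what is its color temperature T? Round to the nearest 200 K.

13400 K

(t − 60)^(-0.1332) = 186/329.7 = 0.56415.
t − 60 = 0.56415^(1/-0.1332) = 0.56415^(-7.508) = 73.521, so t = 133.521.
T = 100·t = 13352 K → 13400 K to the nearest 200 K.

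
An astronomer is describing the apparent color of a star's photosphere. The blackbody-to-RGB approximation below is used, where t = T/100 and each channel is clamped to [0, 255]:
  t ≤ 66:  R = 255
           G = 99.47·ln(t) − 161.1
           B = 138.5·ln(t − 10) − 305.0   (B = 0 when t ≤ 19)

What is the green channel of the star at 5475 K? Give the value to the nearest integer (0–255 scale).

t = 5475/100 = 54.75; the t ≤ 66 branch applies.
G = 99.47·ln 54.75 − 161.1 = 99.47·4.0028 − 161.1 = 237.056.
Rounded: 237.

237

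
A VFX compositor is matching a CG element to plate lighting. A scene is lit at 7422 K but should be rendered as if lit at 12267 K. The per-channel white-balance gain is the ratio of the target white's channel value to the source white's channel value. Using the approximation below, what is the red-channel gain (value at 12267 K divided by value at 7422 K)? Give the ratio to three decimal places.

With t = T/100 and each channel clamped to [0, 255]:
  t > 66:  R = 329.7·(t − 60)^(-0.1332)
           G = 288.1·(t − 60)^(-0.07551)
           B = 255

0.821

At 7422 K (t = 74.22):
  R = 329.7·(74.22 − 60)^(-0.1332) = 329.7·14.22^(-0.1332) = 329.7·0.70216 = 231.501.
At 12267 K (t = 122.67):
  R = 329.7·(122.67 − 60)^(-0.1332) = 329.7·62.67^(-0.1332) = 329.7·0.57628 = 189.999.
Gain = 189.999 / 231.501 = 0.8207 → 0.821.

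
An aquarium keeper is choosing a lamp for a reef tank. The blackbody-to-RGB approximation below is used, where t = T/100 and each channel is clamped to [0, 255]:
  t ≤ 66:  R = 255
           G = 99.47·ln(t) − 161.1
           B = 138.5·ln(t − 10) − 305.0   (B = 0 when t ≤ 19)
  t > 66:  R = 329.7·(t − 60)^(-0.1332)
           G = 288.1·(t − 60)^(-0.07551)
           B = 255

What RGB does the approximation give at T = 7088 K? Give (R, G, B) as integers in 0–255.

t = 7088/100 = 70.88; the t > 66 branch applies.
R = 329.7·(70.88 − 60)^(-0.1332) = 329.7·10.88^(-0.1332) = 329.7·0.72765 = 239.905.
G = 288.1·(70.88 − 60)^(-0.07551) = 288.1·10.88^(-0.07551) = 288.1·0.83507 = 240.584.
B = 255 by definition for t > 66.
Rounded: (240, 241, 255).

(240, 241, 255)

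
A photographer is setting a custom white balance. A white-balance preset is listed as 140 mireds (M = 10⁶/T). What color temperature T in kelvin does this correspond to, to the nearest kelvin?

T = 10⁶ / 140 = 7142.86 K → 7143 K.

7143 K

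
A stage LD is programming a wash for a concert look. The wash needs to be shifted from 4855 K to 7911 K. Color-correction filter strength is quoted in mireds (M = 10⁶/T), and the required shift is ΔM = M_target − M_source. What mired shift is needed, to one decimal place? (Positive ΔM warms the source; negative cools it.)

M_source = 10⁶/4855 = 205.973; M_target = 10⁶/7911 = 126.406.
ΔM = 126.406 − 205.973 = -79.567 → -79.6 mireds, a cooling shift.

-79.6 mireds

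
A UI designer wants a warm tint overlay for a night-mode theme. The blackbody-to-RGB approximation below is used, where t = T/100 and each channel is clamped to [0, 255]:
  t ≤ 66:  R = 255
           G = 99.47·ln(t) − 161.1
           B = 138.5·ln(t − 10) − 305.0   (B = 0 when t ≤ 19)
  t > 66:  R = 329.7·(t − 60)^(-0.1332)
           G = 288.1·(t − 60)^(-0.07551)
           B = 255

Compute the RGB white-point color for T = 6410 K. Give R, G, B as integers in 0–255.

t = 6410/100 = 64.1; the t ≤ 66 branch applies.
R = 255 by definition for t ≤ 66.
G = 99.47·ln 64.1 − 161.1 = 99.47·4.1604 − 161.1 = 252.739.
B = 138.5·ln(64.1 − 10) − 305.0 = 138.5·ln 54.1 − 305.0 = 138.5·3.9908 − 305.0 = 247.731.
Rounded: (255, 253, 248).

R=255, G=253, B=248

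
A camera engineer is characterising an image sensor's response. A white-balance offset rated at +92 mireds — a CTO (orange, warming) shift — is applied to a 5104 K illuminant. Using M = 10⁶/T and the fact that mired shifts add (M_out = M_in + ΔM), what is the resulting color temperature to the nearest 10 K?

3470 K

M_in = 10⁶/5104 = 195.92 mireds.
M_out = 195.92 + (+92) = 287.92 mireds.
T_out = 10⁶/287.92 = 3473.1 K → 3470 K.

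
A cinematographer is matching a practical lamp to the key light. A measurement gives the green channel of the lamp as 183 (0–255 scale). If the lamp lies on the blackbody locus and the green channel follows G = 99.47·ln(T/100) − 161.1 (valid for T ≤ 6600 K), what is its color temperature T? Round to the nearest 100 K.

3200 K

ln t = (183 + 161.1) / 99.47 = 3.4593.
t = e^3.4593 = 31.796.
T = 100·t = 3180 K → 3200 K to the nearest 100 K.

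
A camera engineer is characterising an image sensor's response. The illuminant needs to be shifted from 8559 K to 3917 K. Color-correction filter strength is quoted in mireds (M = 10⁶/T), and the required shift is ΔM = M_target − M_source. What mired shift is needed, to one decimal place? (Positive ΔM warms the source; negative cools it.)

M_source = 10⁶/8559 = 116.836; M_target = 10⁶/3917 = 255.297.
ΔM = 255.297 − 116.836 = 138.461 → +138.5 mireds, a warming shift.

+138.5 mireds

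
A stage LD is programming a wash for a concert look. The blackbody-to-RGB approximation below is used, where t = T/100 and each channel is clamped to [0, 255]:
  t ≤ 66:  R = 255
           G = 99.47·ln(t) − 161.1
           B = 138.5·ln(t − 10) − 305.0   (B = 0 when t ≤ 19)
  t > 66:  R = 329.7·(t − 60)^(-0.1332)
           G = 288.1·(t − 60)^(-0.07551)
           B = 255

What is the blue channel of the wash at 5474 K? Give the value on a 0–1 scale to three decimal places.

0.868

t = 5474/100 = 54.74; the t ≤ 66 branch applies.
B = 138.5·ln(54.74 − 10) − 305.0 = 138.5·ln 44.74 − 305.0 = 138.5·3.8009 − 305.0 = 221.420.
On a 0–1 scale: 221.420/255 = 0.8683 → 0.868.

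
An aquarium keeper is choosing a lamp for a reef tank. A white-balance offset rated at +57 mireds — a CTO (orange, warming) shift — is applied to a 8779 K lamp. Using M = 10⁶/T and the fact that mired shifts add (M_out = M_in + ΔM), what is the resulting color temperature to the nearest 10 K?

M_in = 10⁶/8779 = 113.91 mireds.
M_out = 113.91 + (+57) = 170.91 mireds.
T_out = 10⁶/170.91 = 5851.1 K → 5850 K.

5850 K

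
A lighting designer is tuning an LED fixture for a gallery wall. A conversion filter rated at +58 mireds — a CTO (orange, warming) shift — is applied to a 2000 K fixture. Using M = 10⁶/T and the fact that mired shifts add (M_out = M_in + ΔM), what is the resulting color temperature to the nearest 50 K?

1800 K

M_in = 10⁶/2000 = 500.00 mireds.
M_out = 500.00 + (+58) = 558.00 mireds.
T_out = 10⁶/558.00 = 1792.1 K → 1800 K.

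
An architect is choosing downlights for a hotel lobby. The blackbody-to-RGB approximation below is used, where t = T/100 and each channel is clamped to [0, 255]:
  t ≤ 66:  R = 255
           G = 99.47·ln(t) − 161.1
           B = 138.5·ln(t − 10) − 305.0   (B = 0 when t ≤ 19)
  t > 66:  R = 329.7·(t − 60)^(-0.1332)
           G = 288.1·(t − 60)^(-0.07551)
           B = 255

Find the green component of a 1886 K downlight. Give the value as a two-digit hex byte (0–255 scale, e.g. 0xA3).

t = 1886/100 = 18.86; the t ≤ 66 branch applies.
G = 99.47·ln 18.86 − 161.1 = 99.47·2.9370 − 161.1 = 131.048.
Rounded: 131; in hex, 0x83.

0x83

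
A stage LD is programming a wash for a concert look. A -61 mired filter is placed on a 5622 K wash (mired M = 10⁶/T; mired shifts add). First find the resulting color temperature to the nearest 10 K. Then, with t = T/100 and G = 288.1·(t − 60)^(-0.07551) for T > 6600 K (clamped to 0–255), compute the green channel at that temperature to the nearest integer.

M_in = 10⁶/5622 = 177.87; M_out = 177.87 + (-61) = 116.87.
T_out = 10⁶/116.87 = 8556.3 K → 8560 K; t = 85.6.
G = 288.1·(85.6 − 60)^(-0.07551) = 288.1·25.6^(-0.07551) = 288.1·0.78282 = 225.531.
Rounded: 226.

226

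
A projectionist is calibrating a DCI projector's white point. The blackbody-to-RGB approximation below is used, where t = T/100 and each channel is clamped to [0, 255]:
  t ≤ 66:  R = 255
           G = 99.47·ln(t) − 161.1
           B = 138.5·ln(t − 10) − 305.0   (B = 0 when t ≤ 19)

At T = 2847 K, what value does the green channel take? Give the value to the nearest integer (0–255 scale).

172

t = 2847/100 = 28.47; the t ≤ 66 branch applies.
G = 99.47·ln 28.47 − 161.1 = 99.47·3.3489 − 161.1 = 172.010.
Rounded: 172.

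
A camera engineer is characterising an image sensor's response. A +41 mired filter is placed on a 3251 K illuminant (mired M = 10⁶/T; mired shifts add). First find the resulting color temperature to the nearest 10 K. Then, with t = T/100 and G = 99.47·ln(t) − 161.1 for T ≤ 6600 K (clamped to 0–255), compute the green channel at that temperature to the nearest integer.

173

M_in = 10⁶/3251 = 307.60; M_out = 307.60 + (+41) = 348.60.
T_out = 10⁶/348.60 = 2868.6 K → 2870 K; t = 28.7.
G = 99.47·ln 28.7 − 161.1 = 99.47·3.3569 − 161.1 = 172.811.
Rounded: 173.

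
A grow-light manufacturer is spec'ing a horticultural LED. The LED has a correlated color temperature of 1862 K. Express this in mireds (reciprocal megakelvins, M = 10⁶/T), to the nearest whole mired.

M = 10⁶ / 1862 = 537.057 → 537 mireds.

537 mireds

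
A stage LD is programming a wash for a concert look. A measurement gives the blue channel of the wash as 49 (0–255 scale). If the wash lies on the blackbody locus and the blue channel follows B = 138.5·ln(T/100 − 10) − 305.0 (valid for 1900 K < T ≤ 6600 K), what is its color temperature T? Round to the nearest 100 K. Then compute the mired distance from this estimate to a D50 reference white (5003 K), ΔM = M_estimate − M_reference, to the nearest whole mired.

ln(t − 10) = (49 + 305.0) / 138.5 = 2.5560.
t − 10 = e^2.5560 = 12.884, so t = 22.884.
T = 100·t = 2288 K → 2300 K to the nearest 100 K.
M_estimate = 10⁶/2300 = 434.78; M_reference = 10⁶/5003 = 199.88.
ΔM = 434.78 − 199.88 = 234.90 → +235 mireds.

+235 mireds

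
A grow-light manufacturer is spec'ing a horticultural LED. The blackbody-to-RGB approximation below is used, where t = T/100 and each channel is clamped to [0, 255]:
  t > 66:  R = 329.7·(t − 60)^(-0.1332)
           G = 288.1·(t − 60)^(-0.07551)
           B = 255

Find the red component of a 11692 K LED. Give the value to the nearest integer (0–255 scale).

t = 11692/100 = 116.92; the t > 66 branch applies.
R = 329.7·(116.92 − 60)^(-0.1332) = 329.7·56.92^(-0.1332) = 329.7·0.58371 = 192.450.
Rounded: 192.

192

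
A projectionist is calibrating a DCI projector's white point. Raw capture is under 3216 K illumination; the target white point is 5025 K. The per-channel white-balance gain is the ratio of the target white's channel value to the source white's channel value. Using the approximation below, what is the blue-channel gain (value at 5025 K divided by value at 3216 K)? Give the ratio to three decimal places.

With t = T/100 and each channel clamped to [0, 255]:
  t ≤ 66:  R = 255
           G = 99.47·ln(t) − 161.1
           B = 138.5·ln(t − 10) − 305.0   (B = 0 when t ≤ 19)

At 3216 K (t = 32.16):
  B = 138.5·ln(32.16 − 10) − 305.0 = 138.5·ln 22.16 − 305.0 = 138.5·3.0983 − 305.0 = 124.113.
At 5025 K (t = 50.25):
  B = 138.5·ln(50.25 − 10) − 305.0 = 138.5·ln 40.25 − 305.0 = 138.5·3.6951 − 305.0 = 206.773.
Gain = 206.773 / 124.113 = 1.6660 → 1.666.

1.666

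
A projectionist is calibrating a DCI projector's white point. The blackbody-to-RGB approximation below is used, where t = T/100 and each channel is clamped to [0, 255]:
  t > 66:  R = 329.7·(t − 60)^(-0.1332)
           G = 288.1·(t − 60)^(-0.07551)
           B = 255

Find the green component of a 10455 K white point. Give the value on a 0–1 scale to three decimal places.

t = 10455/100 = 104.55; the t > 66 branch applies.
G = 288.1·(104.55 − 60)^(-0.07551) = 288.1·44.55^(-0.07551) = 288.1·0.75075 = 216.291.
On a 0–1 scale: 216.291/255 = 0.8482 → 0.848.

0.848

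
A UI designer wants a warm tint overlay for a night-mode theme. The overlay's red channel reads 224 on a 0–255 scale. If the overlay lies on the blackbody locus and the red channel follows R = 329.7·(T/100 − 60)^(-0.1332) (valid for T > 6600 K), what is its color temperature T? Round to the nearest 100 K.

7800 K

(t − 60)^(-0.1332) = 224/329.7 = 0.67941.
t − 60 = 0.67941^(1/-0.1332) = 0.67941^(-7.508) = 18.209, so t = 78.209.
T = 100·t = 7821 K → 7800 K to the nearest 100 K.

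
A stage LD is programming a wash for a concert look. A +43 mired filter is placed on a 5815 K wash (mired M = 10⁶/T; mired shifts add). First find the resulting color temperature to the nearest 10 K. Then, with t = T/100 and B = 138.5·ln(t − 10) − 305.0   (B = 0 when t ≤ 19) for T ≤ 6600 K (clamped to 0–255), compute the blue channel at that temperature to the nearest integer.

M_in = 10⁶/5815 = 171.97; M_out = 171.97 + (+43) = 214.97.
T_out = 10⁶/214.97 = 4651.8 K → 4650 K; t = 46.5.
B = 138.5·ln(46.5 − 10) − 305.0 = 138.5·ln 36.5 − 305.0 = 138.5·3.5973 − 305.0 = 193.228.
Rounded: 193.

193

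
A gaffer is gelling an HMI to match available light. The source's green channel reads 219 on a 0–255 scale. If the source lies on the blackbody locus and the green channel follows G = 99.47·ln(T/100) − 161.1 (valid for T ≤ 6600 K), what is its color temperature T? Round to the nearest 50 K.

ln t = (219 + 161.1) / 99.47 = 3.8213.
t = e^3.8213 = 45.661.
T = 100·t = 4566 K → 4550 K to the nearest 50 K.

4550 K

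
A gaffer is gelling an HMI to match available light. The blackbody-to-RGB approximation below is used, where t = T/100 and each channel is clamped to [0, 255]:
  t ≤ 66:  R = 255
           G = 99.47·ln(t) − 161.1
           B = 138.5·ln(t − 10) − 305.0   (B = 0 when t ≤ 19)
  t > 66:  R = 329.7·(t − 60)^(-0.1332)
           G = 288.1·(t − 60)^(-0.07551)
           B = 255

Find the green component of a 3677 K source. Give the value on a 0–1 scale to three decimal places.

0.774

t = 3677/100 = 36.77; the t ≤ 66 branch applies.
G = 99.47·ln 36.77 − 161.1 = 99.47·3.6047 − 161.1 = 197.458.
On a 0–1 scale: 197.458/255 = 0.7743 → 0.774.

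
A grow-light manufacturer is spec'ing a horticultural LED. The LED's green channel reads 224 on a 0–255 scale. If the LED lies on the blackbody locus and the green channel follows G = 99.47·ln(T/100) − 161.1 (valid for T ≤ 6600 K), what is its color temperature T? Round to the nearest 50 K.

4800 K

ln t = (224 + 161.1) / 99.47 = 3.8715.
t = e^3.8715 = 48.015.
T = 100·t = 4802 K → 4800 K to the nearest 50 K.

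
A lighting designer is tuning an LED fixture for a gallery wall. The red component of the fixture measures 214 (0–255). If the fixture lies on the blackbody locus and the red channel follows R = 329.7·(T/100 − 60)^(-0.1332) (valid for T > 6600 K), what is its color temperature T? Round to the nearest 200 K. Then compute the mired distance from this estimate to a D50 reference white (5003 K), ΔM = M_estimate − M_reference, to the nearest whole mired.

-84 mireds

(t − 60)^(-0.1332) = 214/329.7 = 0.64907.
t − 60 = 0.64907^(1/-0.1332) = 0.64907^(-7.508) = 25.657, so t = 85.657.
T = 100·t = 8566 K → 8600 K to the nearest 200 K.
M_estimate = 10⁶/8600 = 116.28; M_reference = 10⁶/5003 = 199.88.
ΔM = 116.28 − 199.88 = -83.60 → -84 mireds.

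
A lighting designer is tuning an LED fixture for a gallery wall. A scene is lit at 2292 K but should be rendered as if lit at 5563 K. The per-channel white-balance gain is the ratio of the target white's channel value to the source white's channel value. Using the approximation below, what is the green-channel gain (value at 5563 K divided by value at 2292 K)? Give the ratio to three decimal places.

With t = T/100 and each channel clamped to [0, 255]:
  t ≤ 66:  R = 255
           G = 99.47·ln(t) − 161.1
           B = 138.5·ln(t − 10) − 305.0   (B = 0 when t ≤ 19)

At 2292 K (t = 22.92):
  G = 99.47·ln 22.92 − 161.1 = 99.47·3.1320 − 161.1 = 150.441.
At 5563 K (t = 55.63):
  G = 99.47·ln 55.63 − 161.1 = 99.47·4.0187 − 161.1 = 238.642.
Gain = 238.642 / 150.441 = 1.5863 → 1.586.

1.586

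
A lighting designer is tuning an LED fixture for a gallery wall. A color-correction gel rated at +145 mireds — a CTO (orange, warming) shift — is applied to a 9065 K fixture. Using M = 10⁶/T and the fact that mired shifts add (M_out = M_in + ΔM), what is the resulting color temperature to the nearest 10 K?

3920 K

M_in = 10⁶/9065 = 110.31 mireds.
M_out = 110.31 + (+145) = 255.31 mireds.
T_out = 10⁶/255.31 = 3916.7 K → 3920 K.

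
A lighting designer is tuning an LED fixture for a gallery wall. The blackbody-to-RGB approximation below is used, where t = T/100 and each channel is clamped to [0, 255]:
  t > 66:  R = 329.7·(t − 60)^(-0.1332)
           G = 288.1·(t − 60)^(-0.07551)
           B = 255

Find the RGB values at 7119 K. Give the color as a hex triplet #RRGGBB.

t = 7119/100 = 71.19; the t > 66 branch applies.
R = 329.7·(71.19 − 60)^(-0.1332) = 329.7·11.19^(-0.1332) = 329.7·0.72493 = 239.009.
G = 288.1·(71.19 − 60)^(-0.07551) = 288.1·11.19^(-0.07551) = 288.1·0.83330 = 240.075.
B = 255 by definition for t > 66.
Rounded: (239, 240, 255).
In hex: #EFF0FF.

#EFF0FF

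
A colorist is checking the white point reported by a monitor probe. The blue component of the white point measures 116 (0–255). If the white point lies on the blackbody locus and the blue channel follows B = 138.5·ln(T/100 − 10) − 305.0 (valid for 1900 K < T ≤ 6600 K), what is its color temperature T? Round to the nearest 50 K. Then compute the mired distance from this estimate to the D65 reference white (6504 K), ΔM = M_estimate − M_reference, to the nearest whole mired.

+169 mireds

ln(t − 10) = (116 + 305.0) / 138.5 = 3.0397.
t − 10 = e^3.0397 = 20.899, so t = 30.899.
T = 100·t = 3090 K → 3100 K to the nearest 50 K.
M_estimate = 10⁶/3100 = 322.58; M_reference = 10⁶/6504 = 153.75.
ΔM = 322.58 − 153.75 = 168.83 → +169 mireds.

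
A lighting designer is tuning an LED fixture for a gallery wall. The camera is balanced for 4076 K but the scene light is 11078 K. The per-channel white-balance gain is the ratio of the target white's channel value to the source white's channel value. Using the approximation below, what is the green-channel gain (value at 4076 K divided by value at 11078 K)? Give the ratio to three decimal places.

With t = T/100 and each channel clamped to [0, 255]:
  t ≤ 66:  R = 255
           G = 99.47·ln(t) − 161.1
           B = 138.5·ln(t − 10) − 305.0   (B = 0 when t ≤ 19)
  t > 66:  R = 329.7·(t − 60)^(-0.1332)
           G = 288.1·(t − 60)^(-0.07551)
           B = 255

0.970

At 11078 K (t = 110.78):
  G = 288.1·(110.78 − 60)^(-0.07551) = 288.1·50.78^(-0.07551) = 288.1·0.74337 = 214.164.
At 4076 K (t = 40.76):
  G = 99.47·ln 40.76 − 161.1 = 99.47·3.7077 − 161.1 = 207.705.
Gain = 207.705 / 214.164 = 0.9698 → 0.970.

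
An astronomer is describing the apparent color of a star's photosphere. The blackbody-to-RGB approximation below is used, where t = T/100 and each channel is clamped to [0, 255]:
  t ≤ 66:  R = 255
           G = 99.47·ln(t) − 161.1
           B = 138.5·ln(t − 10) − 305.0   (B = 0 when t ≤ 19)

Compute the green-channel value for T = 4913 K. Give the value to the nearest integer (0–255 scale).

226

t = 4913/100 = 49.13; the t ≤ 66 branch applies.
G = 99.47·ln 49.13 − 161.1 = 99.47·3.8945 − 161.1 = 226.283.
Rounded: 226.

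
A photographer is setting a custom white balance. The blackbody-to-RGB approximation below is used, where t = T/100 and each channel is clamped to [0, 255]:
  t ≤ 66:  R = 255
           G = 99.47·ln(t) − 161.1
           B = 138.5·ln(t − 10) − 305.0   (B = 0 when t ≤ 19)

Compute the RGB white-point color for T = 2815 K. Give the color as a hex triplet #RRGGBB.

#FFAB60

t = 2815/100 = 28.15; the t ≤ 66 branch applies.
R = 255 by definition for t ≤ 66.
G = 99.47·ln 28.15 − 161.1 = 99.47·3.3375 − 161.1 = 170.886.
B = 138.5·ln(28.15 − 10) − 305.0 = 138.5·ln 18.15 − 305.0 = 138.5·2.8987 − 305.0 = 96.466.
Rounded: (255, 171, 96).
In hex: #FFAB60.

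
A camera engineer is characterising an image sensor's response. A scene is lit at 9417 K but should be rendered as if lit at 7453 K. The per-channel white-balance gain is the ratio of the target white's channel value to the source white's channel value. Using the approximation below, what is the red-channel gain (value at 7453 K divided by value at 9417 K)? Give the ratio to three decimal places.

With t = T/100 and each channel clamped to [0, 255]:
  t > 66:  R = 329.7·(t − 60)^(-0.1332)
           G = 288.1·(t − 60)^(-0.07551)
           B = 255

At 9417 K (t = 94.17):
  R = 329.7·(94.17 − 60)^(-0.1332) = 329.7·34.17^(-0.1332) = 329.7·0.62477 = 205.986.
At 7453 K (t = 74.53):
  R = 329.7·(74.53 − 60)^(-0.1332) = 329.7·14.53^(-0.1332) = 329.7·0.70014 = 230.837.
Gain = 230.837 / 205.986 = 1.1206 → 1.121.

1.121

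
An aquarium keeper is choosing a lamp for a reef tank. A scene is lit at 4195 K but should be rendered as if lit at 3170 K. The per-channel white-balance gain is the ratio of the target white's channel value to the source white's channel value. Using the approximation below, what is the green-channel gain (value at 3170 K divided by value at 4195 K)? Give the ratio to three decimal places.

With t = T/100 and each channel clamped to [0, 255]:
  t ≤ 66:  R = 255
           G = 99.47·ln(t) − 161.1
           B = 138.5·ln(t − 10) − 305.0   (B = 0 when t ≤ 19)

0.868

At 4195 K (t = 41.95):
  G = 99.47·ln 41.95 − 161.1 = 99.47·3.7365 − 161.1 = 210.568.
At 3170 K (t = 31.7):
  G = 99.47·ln 31.7 − 161.1 = 99.47·3.4563 − 161.1 = 182.700.
Gain = 182.700 / 210.568 = 0.8677 → 0.868.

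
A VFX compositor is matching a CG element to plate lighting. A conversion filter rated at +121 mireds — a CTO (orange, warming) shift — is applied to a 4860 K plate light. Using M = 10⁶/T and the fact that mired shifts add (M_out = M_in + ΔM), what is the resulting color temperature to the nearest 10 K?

3060 K

M_in = 10⁶/4860 = 205.76 mireds.
M_out = 205.76 + (+121) = 326.76 mireds.
T_out = 10⁶/326.76 = 3060.3 K → 3060 K.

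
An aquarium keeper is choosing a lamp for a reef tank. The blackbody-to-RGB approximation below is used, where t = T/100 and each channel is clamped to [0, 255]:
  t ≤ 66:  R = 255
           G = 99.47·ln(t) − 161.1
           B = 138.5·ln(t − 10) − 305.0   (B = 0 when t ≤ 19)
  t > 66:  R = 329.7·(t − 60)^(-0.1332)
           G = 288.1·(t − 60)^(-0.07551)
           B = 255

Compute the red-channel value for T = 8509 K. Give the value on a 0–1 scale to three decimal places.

t = 8509/100 = 85.09; the t > 66 branch applies.
R = 329.7·(85.09 − 60)^(-0.1332) = 329.7·25.09^(-0.1332) = 329.7·0.65101 = 214.637.
On a 0–1 scale: 214.637/255 = 0.8417 → 0.842.

0.842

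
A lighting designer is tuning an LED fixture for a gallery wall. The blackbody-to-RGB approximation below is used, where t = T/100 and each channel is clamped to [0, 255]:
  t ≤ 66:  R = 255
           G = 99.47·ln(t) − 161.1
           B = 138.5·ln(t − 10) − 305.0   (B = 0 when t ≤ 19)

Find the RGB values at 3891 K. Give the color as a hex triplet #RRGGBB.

#FFCBA1

t = 3891/100 = 38.91; the t ≤ 66 branch applies.
R = 255 by definition for t ≤ 66.
G = 99.47·ln 38.91 − 161.1 = 99.47·3.6613 − 161.1 = 203.085.
B = 138.5·ln(38.91 − 10) − 305.0 = 138.5·ln 28.91 − 305.0 = 138.5·3.3642 − 305.0 = 160.940.
Rounded: (255, 203, 161).
In hex: #FFCBA1.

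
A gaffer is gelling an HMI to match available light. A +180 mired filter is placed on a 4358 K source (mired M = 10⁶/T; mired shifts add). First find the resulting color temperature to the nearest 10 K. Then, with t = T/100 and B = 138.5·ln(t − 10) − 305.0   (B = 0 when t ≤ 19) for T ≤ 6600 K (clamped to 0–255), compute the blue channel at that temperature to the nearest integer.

M_in = 10⁶/4358 = 229.46; M_out = 229.46 + (+180) = 409.46.
T_out = 10⁶/409.46 = 2442.2 K → 2440 K; t = 24.4.
B = 138.5·ln(24.4 − 10) − 305.0 = 138.5·ln 14.4 − 305.0 = 138.5·2.6672 − 305.0 = 64.411.
Rounded: 64.

64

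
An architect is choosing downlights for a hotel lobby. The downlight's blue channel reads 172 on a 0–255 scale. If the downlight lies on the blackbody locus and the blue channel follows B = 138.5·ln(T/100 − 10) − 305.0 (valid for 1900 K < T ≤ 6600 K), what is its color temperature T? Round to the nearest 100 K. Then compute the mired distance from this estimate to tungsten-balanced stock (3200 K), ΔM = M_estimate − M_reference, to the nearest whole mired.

ln(t − 10) = (172 + 305.0) / 138.5 = 3.4440.
t − 10 = e^3.4440 = 31.313, so t = 41.313.
T = 100·t = 4131 K → 4100 K to the nearest 100 K.
M_estimate = 10⁶/4100 = 243.90; M_reference = 10⁶/3200 = 312.50.
ΔM = 243.90 − 312.50 = -68.60 → -69 mireds.

-69 mireds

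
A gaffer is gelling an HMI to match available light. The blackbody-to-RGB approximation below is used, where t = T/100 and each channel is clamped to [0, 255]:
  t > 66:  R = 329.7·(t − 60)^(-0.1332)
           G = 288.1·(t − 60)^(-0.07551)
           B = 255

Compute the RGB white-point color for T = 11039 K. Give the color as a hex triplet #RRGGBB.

t = 11039/100 = 110.39; the t > 66 branch applies.
R = 329.7·(110.39 − 60)^(-0.1332) = 329.7·50.39^(-0.1332) = 329.7·0.59326 = 195.599.
G = 288.1·(110.39 − 60)^(-0.07551) = 288.1·50.39^(-0.07551) = 288.1·0.74380 = 214.289.
B = 255 by definition for t > 66.
Rounded: (196, 214, 255).
In hex: #C4D6FF.

#C4D6FF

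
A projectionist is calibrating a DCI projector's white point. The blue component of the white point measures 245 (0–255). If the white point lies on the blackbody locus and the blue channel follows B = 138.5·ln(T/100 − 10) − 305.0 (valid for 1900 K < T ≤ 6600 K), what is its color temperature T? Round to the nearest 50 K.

6300 K

ln(t − 10) = (245 + 305.0) / 138.5 = 3.9711.
t − 10 = e^3.9711 = 53.044, so t = 63.044.
T = 100·t = 6304 K → 6300 K to the nearest 50 K.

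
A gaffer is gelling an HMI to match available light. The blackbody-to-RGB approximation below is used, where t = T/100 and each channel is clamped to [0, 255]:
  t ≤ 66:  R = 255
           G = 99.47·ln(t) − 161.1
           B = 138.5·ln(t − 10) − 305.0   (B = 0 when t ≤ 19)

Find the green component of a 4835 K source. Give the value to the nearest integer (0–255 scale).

t = 4835/100 = 48.35; the t ≤ 66 branch applies.
G = 99.47·ln 48.35 − 161.1 = 99.47·3.8785 − 161.1 = 224.691.
Rounded: 225.

225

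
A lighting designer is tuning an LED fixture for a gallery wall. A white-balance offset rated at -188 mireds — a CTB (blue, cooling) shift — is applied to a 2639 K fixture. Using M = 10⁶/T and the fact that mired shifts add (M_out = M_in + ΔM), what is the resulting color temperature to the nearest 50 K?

M_in = 10⁶/2639 = 378.93 mireds.
M_out = 378.93 + (-188) = 190.93 mireds.
T_out = 10⁶/190.93 = 5237.5 K → 5250 K.

5250 K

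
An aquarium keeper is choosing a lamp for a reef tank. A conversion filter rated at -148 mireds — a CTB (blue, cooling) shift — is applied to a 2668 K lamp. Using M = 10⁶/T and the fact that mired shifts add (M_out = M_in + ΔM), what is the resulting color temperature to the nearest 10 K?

4410 K

M_in = 10⁶/2668 = 374.81 mireds.
M_out = 374.81 + (-148) = 226.81 mireds.
T_out = 10⁶/226.81 = 4408.9 K → 4410 K.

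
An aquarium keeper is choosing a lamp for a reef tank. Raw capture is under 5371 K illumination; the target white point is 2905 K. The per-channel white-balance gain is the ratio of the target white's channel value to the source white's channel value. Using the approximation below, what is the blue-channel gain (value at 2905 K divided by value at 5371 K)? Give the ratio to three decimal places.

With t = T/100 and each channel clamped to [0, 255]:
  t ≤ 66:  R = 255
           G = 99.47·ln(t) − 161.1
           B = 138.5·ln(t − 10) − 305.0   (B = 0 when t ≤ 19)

At 5371 K (t = 53.71):
  B = 138.5·ln(53.71 − 10) − 305.0 = 138.5·ln 43.71 − 305.0 = 138.5·3.7776 − 305.0 = 218.194.
At 2905 K (t = 29.05):
  B = 138.5·ln(29.05 − 10) − 305.0 = 138.5·ln 19.05 − 305.0 = 138.5·2.9471 − 305.0 = 103.169.
Gain = 103.169 / 218.194 = 0.4728 → 0.473.

0.473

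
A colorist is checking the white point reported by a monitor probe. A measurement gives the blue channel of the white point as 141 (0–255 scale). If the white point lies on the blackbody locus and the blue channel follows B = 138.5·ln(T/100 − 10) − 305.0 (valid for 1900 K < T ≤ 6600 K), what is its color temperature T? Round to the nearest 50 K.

3500 K

ln(t − 10) = (141 + 305.0) / 138.5 = 3.2202.
t − 10 = e^3.2202 = 25.034, so t = 35.034.
T = 100·t = 3503 K → 3500 K to the nearest 50 K.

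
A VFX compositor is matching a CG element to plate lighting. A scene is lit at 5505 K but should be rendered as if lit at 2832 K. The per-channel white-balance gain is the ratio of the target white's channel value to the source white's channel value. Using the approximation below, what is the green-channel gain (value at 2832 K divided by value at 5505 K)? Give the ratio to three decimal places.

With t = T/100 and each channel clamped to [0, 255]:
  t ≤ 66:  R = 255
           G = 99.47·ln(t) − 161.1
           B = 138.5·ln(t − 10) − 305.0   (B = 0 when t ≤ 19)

0.722

At 5505 K (t = 55.05):
  G = 99.47·ln 55.05 − 161.1 = 99.47·4.0082 − 161.1 = 237.600.
At 2832 K (t = 28.32):
  G = 99.47·ln 28.32 − 161.1 = 99.47·3.3436 − 161.1 = 171.485.
Gain = 171.485 / 237.600 = 0.7217 → 0.722.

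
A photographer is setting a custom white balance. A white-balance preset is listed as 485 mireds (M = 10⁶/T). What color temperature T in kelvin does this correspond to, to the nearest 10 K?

2060 K

T = 10⁶ / 485 = 2061.86 K → 2060 K.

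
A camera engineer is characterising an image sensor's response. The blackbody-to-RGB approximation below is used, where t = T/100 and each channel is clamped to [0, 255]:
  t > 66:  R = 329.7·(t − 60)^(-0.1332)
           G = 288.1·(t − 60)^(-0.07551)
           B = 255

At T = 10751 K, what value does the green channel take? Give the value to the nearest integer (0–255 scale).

t = 10751/100 = 107.51; the t > 66 branch applies.
G = 288.1·(107.51 − 60)^(-0.07551) = 288.1·47.51^(-0.07551) = 288.1·0.74711 = 215.243.
Rounded: 215.

215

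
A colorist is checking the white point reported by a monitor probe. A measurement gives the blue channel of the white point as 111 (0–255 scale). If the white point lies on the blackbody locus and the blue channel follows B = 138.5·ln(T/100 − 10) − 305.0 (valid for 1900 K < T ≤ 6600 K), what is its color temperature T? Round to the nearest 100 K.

ln(t − 10) = (111 + 305.0) / 138.5 = 3.0036.
t − 10 = e^3.0036 = 20.158, so t = 30.158.
T = 100·t = 3016 K → 3000 K to the nearest 100 K.

3000 K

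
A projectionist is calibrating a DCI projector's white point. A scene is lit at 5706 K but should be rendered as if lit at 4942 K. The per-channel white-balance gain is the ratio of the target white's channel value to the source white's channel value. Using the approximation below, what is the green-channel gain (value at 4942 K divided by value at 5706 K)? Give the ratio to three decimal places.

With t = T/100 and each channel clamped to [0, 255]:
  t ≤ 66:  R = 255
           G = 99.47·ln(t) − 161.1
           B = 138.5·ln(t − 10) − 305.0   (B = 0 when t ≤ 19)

At 5706 K (t = 57.06):
  G = 99.47·ln 57.06 − 161.1 = 99.47·4.0441 − 161.1 = 241.167.
At 4942 K (t = 49.42):
  G = 99.47·ln 49.42 − 161.1 = 99.47·3.9004 − 161.1 = 226.868.
Gain = 226.868 / 241.167 = 0.9407 → 0.941.

0.941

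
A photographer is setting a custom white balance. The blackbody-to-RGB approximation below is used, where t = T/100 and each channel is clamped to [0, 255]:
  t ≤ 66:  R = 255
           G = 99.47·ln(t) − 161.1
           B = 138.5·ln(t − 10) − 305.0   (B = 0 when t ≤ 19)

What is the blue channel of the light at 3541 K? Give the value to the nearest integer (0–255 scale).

143

t = 3541/100 = 35.41; the t ≤ 66 branch applies.
B = 138.5·ln(35.41 − 10) − 305.0 = 138.5·ln 25.41 − 305.0 = 138.5·3.2351 − 305.0 = 143.067.
Rounded: 143.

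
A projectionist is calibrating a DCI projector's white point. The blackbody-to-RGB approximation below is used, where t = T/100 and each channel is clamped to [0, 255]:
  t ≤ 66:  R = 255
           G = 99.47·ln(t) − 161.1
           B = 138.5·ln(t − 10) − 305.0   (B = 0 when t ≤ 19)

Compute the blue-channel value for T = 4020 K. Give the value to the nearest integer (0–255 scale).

t = 4020/100 = 40.2; the t ≤ 66 branch applies.
B = 138.5·ln(40.2 − 10) − 305.0 = 138.5·ln 30.2 − 305.0 = 138.5·3.4078 − 305.0 = 166.986.
Rounded: 167.

167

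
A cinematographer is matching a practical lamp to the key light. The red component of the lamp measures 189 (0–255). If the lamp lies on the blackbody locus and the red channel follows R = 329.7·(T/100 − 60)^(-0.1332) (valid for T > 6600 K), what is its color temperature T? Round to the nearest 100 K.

12500 K

(t − 60)^(-0.1332) = 189/329.7 = 0.57325.
t − 60 = 0.57325^(1/-0.1332) = 0.57325^(-7.508) = 65.199, so t = 125.199.
T = 100·t = 12520 K → 12500 K to the nearest 100 K.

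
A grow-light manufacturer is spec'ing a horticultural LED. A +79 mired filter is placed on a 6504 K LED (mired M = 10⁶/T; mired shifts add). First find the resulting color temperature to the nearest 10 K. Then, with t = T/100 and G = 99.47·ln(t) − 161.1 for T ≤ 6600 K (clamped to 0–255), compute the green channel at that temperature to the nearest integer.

213

M_in = 10⁶/6504 = 153.75; M_out = 153.75 + (+79) = 232.75.
T_out = 10⁶/232.75 = 4296.4 K → 4300 K; t = 43.
G = 99.47·ln 43 − 161.1 = 99.47·3.7612 − 161.1 = 213.027.
Rounded: 213.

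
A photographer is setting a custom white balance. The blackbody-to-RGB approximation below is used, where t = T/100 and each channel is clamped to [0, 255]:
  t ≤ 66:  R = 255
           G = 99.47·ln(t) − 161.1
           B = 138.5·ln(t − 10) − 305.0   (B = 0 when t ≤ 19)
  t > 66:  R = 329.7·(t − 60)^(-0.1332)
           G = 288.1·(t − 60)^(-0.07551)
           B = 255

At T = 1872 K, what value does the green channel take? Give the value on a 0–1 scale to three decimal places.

t = 1872/100 = 18.72; the t ≤ 66 branch applies.
G = 99.47·ln 18.72 − 161.1 = 99.47·2.9296 − 161.1 = 130.307.
On a 0–1 scale: 130.307/255 = 0.5110 → 0.511.

0.511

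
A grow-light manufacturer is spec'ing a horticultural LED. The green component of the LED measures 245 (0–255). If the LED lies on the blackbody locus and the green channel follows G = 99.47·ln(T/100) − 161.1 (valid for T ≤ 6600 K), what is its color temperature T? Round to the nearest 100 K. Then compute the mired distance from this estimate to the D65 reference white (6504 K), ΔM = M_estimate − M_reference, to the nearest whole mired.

ln t = (245 + 161.1) / 99.47 = 4.0826.
t = e^4.0826 = 59.302.
T = 100·t = 5930 K → 5900 K to the nearest 100 K.
M_estimate = 10⁶/5900 = 169.49; M_reference = 10⁶/6504 = 153.75.
ΔM = 169.49 − 153.75 = 15.74 → +16 mireds.

+16 mireds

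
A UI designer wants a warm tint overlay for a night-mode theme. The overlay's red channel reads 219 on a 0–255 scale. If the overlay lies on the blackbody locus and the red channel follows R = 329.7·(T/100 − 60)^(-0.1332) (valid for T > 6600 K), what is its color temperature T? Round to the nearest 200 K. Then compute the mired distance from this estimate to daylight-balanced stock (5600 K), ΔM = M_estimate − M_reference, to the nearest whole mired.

-57 mireds

(t − 60)^(-0.1332) = 219/329.7 = 0.66424.
t − 60 = 0.66424^(1/-0.1332) = 0.66424^(-7.508) = 21.572, so t = 81.572.
T = 100·t = 8157 K → 8200 K to the nearest 200 K.
M_estimate = 10⁶/8200 = 121.95; M_reference = 10⁶/5600 = 178.57.
ΔM = 121.95 − 178.57 = -56.62 → -57 mireds.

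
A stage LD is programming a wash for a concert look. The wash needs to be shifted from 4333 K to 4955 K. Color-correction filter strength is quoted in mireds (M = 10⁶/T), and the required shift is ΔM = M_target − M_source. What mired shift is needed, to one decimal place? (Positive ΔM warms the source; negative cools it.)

-29.0 mireds

M_source = 10⁶/4333 = 230.787; M_target = 10⁶/4955 = 201.816.
ΔM = 201.816 − 230.787 = -28.971 → -29.0 mireds, a cooling shift.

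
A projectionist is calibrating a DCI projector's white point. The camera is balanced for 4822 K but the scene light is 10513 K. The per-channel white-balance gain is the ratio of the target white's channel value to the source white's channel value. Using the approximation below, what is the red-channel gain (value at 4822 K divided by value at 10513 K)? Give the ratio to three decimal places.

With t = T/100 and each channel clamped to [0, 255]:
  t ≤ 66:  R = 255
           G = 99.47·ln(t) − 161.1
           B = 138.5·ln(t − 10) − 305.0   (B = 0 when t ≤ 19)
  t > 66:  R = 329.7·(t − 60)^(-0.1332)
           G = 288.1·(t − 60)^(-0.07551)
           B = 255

1.285

At 10513 K (t = 105.13):
  R = 329.7·(105.13 − 60)^(-0.1332) = 329.7·45.13^(-0.1332) = 329.7·0.60204 = 198.493.
At 4822 K (t = 48.22):
  R = 255 by definition for t ≤ 66.
Gain = 255.000 / 198.493 = 1.2847 → 1.285.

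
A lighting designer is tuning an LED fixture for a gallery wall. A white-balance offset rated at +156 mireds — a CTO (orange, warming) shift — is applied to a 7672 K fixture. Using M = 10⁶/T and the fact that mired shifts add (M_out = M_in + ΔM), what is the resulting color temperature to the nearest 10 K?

3490 K

M_in = 10⁶/7672 = 130.34 mireds.
M_out = 130.34 + (+156) = 286.34 mireds.
T_out = 10⁶/286.34 = 3492.3 K → 3490 K.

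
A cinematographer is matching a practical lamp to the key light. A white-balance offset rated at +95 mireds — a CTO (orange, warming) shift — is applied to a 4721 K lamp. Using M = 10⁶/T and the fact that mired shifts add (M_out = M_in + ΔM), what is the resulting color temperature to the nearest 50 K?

M_in = 10⁶/4721 = 211.82 mireds.
M_out = 211.82 + (+95) = 306.82 mireds.
T_out = 10⁶/306.82 = 3259.2 K → 3250 K.

3250 K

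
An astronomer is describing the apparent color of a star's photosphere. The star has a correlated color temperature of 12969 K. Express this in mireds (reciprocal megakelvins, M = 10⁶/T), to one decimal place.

M = 10⁶ / 12969 = 77.107 → 77.1 mireds.

77.1 mireds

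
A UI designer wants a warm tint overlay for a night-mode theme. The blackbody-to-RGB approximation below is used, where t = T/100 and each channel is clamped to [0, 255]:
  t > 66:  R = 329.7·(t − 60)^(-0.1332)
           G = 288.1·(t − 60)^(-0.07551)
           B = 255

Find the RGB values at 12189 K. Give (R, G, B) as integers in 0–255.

t = 12189/100 = 121.89; the t > 66 branch applies.
R = 329.7·(121.89 − 60)^(-0.1332) = 329.7·61.89^(-0.1332) = 329.7·0.57724 = 190.316.
G = 288.1·(121.89 − 60)^(-0.07551) = 288.1·61.89^(-0.07551) = 288.1·0.73234 = 210.988.
B = 255 by definition for t > 66.
Rounded: (190, 211, 255).

(190, 211, 255)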